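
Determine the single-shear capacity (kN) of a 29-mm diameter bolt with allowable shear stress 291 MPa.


A = pi * d^2 / 4 = pi * 29^2 / 4 = 660.5199 mm^2
V = f_v * A / 1000 = 291 * 660.5199 / 1000
= 192.2113 kN

192.2113 kN


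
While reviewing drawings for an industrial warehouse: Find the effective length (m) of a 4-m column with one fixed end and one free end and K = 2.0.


L_eff = K * L
= 2.0 * 4
= 8.0 m

8.0 m


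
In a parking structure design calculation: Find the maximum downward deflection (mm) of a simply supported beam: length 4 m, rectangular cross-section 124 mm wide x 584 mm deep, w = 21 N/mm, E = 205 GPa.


I = 124 * 584^3 / 12 = 2058159274.67 mm^4
L = 4000.0 mm, w = 21 N/mm, E = 205000.0 MPa
delta = 5 * w * L^4 / (384 * E * I)
= 5 * 21 * 4000.0^4 / (384 * 205000.0 * 2058159274.67)
= 0.1659 mm

0.1659 mm


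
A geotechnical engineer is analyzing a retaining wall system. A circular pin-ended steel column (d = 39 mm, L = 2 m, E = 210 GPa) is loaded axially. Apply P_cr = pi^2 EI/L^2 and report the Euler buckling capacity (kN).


I = pi * d^4 / 64 = 113560.77 mm^4
L = 2000.0 mm
P_cr = pi^2 * E * I / L^2
= 9.8696 * 210000.0 * 113560.77 / 2000.0^2
= 58841.99 N = 58.842 kN

58.842 kN


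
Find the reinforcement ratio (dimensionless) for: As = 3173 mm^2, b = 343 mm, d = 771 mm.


rho = As / (b * d)
= 3173 / (343 * 771)
= 3173 / 264453
= 0.011998 (dimensionless)

0.011998 (dimensionless)


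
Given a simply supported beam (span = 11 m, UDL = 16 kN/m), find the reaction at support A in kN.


Total load = w * L = 16 * 11 = 176 kN
By symmetry, each reaction R = total / 2 = 176 / 2 = 88.0 kN

88.0 kN


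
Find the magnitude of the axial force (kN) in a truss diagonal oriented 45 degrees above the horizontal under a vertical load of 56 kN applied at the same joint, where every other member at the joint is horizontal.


At the joint, only the diagonal has a vertical component, so vertical equilibrium gives:
F * sin(45) = 56
F = 56 / sin(45)
= 56 / 0.707107
= 79.2 kN

79.2 kN


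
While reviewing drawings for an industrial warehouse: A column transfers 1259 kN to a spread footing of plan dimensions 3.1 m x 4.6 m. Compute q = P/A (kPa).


A = 3.1 * 4.6 = 14.26 m^2
q = P / A = 1259 / 14.26
= 88.2889 kPa

88.2889 kPa


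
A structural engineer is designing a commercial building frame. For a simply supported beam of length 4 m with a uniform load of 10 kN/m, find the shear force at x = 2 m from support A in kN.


R_A = w * L / 2 = 10 * 4 / 2 = 20.0 kN
V(x) = R_A - w * x = 20.0 - 10 * 2
= 0.0 kN

0.0 kN


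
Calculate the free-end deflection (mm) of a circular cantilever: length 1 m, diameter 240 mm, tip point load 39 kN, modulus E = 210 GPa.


I = pi * d^4 / 64 = pi * 240^4 / 64 = 162860163.16 mm^4
L = 1000.0 mm, P = 39000.0 N, E = 210000.0 MPa
delta = P * L^3 / (3 * E * I)
= 39000.0 * 1000.0^3 / (3 * 210000.0 * 162860163.16)
= 0.3801 mm

0.3801 mm


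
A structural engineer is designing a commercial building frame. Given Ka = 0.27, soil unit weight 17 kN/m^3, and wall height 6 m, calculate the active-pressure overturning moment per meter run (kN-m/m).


Pa = 0.5 * Ka * gamma * H^2
= 0.5 * 0.27 * 17 * 6^2
= 82.62 kN/m
Arm = H / 3 = 6 / 3 = 2.0 m
Mo = Pa * arm = Pa * H / 3 = 82.62 * 6 / 3 = 165.24 kN-m/m

165.24 kN-m/m


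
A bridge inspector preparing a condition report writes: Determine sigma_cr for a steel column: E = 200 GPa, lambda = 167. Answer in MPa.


sigma_cr = pi^2 * E / lambda^2
= 9.8696 * 200000.0 / 167^2
= 9.8696 * 200000.0 / 27889
= 70.7778 MPa

70.7778 MPa


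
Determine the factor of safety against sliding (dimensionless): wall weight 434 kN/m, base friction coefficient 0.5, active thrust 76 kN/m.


Resisting force = mu * W = 0.5 * 434 = 217.0 kN/m
FOS = Resisting / Driving = 217.0 / 76
= 2.8553 (dimensionless)

2.8553 (dimensionless)


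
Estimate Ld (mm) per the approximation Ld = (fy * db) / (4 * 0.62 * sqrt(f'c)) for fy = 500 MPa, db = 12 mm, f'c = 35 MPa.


Ld = (fy * db) / (4 * 0.62 * sqrt(f'c))
= (500 * 12) / (4 * 0.62 * sqrt(35))
= 6000 / 14.6719
= 408.95 mm

408.95 mm


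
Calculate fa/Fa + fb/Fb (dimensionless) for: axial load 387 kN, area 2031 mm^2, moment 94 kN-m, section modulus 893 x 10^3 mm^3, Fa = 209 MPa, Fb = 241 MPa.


f_a = P / A = 387000.0 / 2031 = 190.5465 MPa
f_b = M / S = 94000000.0 / 893000.0 = 105.2632 MPa
Ratio = f_a / Fa + f_b / Fb
= 190.5465 / 209 + 105.2632 / 241
= 1.3485 (dimensionless)

1.3485 (dimensionless)


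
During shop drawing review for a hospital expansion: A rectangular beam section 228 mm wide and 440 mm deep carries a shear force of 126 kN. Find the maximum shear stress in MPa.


A = b * h = 228 * 440 = 100320 mm^2
V = 126 kN = 126000.0 N
tau_max = 1.5 * V / A = 1.5 * 126000.0 / 100320
= 1.884 MPa

1.884 MPa


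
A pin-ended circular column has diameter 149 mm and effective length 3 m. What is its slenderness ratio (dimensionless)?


Radius of gyration r = d / 4 = 149 / 4 = 37.25 mm
L_eff = 3000.0 mm
Slenderness ratio = L / r = 3000.0 / 37.25 = 80.54 (dimensionless)

80.54 (dimensionless)


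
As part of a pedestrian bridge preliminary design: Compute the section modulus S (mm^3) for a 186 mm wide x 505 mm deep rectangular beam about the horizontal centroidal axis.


S = b * h^2 / 6
= 186 * 505^2 / 6
= 186 * 255025 / 6
= 7905775.0 mm^3

7905775.0 mm^3


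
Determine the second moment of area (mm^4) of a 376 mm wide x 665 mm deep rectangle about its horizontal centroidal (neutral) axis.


I = b * h^3 / 12
= 376 * 665^3 / 12
= 376 * 294079625 / 12
= 9214494916.67 mm^4

9214494916.67 mm^4


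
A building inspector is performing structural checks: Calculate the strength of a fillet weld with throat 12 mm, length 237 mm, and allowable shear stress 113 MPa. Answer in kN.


Strength = throat * length * allowable stress
= 12 * 237 * 113 N
= 321372 N
= 321.37 kN

321.37 kN


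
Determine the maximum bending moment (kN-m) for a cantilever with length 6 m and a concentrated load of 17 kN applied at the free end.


For a cantilever with a point load at the free end:
M_max = P * L = 17 * 6 = 102 kN-m

102 kN-m


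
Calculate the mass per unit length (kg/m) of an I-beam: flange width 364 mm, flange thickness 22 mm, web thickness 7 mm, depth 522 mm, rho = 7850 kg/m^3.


A_flanges = 2 * 364 * 22 = 16016 mm^2
A_web = (522 - 2 * 22) * 7 = 3346 mm^2
A_total = 16016 + 3346 = 19362 mm^2 = 0.019362 m^2
Weight = rho * A = 7850 * 0.019362 = 151.9917 kg/m

151.9917 kg/m


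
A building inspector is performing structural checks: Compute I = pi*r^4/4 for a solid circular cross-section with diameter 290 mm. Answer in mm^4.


r = d / 2 = 290 / 2 = 145.0 mm
I = pi * r^4 / 4 = pi * 145.0^4 / 4
= 347185749.0 mm^4

347185749.0 mm^4


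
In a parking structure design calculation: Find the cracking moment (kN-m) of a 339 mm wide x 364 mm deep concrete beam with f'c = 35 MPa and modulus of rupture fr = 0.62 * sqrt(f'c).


fr = 0.62 * sqrt(35) = 0.62 * 5.9161 = 3.668 MPa
I = 339 * 364^3 / 12 = 1362456368.0 mm^4
y_t = 182.0 mm
M_cr = fr * I / y_t = 3.668 * 1362456368.0 / 182.0 N-mm
= 27.4585 kN-m

27.4585 kN-m


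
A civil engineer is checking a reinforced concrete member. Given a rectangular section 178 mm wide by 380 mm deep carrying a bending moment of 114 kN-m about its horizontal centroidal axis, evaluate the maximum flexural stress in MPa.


I = b * h^3 / 12 = 178 * 380^3 / 12 = 813934666.67 mm^4
y = h / 2 = 380 / 2 = 190.0 mm
M = 114 kN-m = 114000000.0 N-mm
sigma = M * y / I = 114000000.0 * 190.0 / 813934666.67
= 26.61 MPa

26.61 MPa


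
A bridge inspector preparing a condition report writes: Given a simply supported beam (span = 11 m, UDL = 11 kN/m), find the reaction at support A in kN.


Total load = w * L = 11 * 11 = 121 kN
By symmetry, each reaction R = total / 2 = 121 / 2 = 60.5 kN

60.5 kN


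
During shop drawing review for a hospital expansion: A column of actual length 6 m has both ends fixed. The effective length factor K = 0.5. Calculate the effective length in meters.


L_eff = K * L
= 0.5 * 6
= 3.0 m

3.0 m


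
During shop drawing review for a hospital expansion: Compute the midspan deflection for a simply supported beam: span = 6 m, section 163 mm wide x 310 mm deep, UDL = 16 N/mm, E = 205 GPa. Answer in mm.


I = 163 * 310^3 / 12 = 404661083.33 mm^4
L = 6000.0 mm, w = 16 N/mm, E = 205000.0 MPa
delta = 5 * w * L^4 / (384 * E * I)
= 5 * 16 * 6000.0^4 / (384 * 205000.0 * 404661083.33)
= 3.2548 mm

3.2548 mm


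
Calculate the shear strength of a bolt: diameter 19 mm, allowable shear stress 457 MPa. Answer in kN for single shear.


A = pi * d^2 / 4 = pi * 19^2 / 4 = 283.5287 mm^2
V = f_v * A / 1000 = 457 * 283.5287 / 1000
= 129.5726 kN

129.5726 kN


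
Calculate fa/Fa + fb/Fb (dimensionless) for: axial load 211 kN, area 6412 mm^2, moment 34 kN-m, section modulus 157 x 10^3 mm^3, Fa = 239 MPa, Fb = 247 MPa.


f_a = P / A = 211000.0 / 6412 = 32.907 MPa
f_b = M / S = 34000000.0 / 157000.0 = 216.5605 MPa
Ratio = f_a / Fa + f_b / Fb
= 32.907 / 239 + 216.5605 / 247
= 1.0144 (dimensionless)

1.0144 (dimensionless)


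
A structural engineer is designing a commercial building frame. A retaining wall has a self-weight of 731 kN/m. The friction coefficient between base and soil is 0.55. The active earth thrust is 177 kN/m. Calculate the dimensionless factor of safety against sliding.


Resisting force = mu * W = 0.55 * 731 = 402.05 kN/m
FOS = Resisting / Driving = 402.05 / 177
= 2.2715 (dimensionless)

2.2715 (dimensionless)


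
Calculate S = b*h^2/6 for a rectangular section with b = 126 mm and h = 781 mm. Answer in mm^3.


S = b * h^2 / 6
= 126 * 781^2 / 6
= 126 * 609961 / 6
= 12809181.0 mm^3

12809181.0 mm^3


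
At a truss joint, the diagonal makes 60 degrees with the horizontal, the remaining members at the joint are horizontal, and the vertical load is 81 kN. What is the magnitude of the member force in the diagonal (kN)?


At the joint, only the diagonal has a vertical component, so vertical equilibrium gives:
F * sin(60) = 81
F = 81 / sin(60)
= 81 / 0.866025
= 93.53 kN

93.53 kN


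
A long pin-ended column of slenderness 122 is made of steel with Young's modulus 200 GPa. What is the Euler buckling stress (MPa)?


sigma_cr = pi^2 * E / lambda^2
= 9.8696 * 200000.0 / 122^2
= 9.8696 * 200000.0 / 14884
= 132.6203 MPa

132.6203 MPa


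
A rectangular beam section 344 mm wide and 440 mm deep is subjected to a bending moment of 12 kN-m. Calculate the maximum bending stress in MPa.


I = b * h^3 / 12 = 344 * 440^3 / 12 = 2441941333.33 mm^4
y = h / 2 = 440 / 2 = 220.0 mm
M = 12 kN-m = 12000000.0 N-mm
sigma = M * y / I = 12000000.0 * 220.0 / 2441941333.33
= 1.08 MPa

1.08 MPa


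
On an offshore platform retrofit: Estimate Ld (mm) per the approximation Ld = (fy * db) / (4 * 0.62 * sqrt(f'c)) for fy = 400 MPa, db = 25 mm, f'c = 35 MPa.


Ld = (fy * db) / (4 * 0.62 * sqrt(f'c))
= (400 * 25) / (4 * 0.62 * sqrt(35))
= 10000 / 14.6719
= 681.58 mm

681.58 mm


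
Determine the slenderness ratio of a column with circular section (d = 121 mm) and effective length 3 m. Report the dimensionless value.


Radius of gyration r = d / 4 = 121 / 4 = 30.25 mm
L_eff = 3000.0 mm
Slenderness ratio = L / r = 3000.0 / 30.25 = 99.17 (dimensionless)

99.17 (dimensionless)


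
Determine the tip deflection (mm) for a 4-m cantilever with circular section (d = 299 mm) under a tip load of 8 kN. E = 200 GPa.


I = pi * d^4 / 64 = pi * 299^4 / 64 = 392332830.95 mm^4
L = 4000.0 mm, P = 8000.0 N, E = 200000.0 MPa
delta = P * L^3 / (3 * E * I)
= 8000.0 * 4000.0^3 / (3 * 200000.0 * 392332830.95)
= 2.175 mm

2.175 mm


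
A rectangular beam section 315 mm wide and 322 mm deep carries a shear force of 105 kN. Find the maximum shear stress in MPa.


A = b * h = 315 * 322 = 101430 mm^2
V = 105 kN = 105000.0 N
tau_max = 1.5 * V / A = 1.5 * 105000.0 / 101430
= 1.5528 MPa

1.5528 MPa


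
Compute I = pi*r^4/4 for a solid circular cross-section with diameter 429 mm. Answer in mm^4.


r = d / 2 = 429 / 2 = 214.5 mm
I = pi * r^4 / 4 = pi * 214.5^4 / 4
= 1662643226.73 mm^4

1662643226.73 mm^4


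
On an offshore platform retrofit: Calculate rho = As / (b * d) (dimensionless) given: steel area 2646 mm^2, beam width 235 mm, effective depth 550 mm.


rho = As / (b * d)
= 2646 / (235 * 550)
= 2646 / 129250
= 0.020472 (dimensionless)

0.020472 (dimensionless)


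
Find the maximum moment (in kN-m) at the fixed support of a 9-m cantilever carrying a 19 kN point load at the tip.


For a cantilever with a point load at the free end:
M_max = P * L = 19 * 9 = 171 kN-m

171 kN-m


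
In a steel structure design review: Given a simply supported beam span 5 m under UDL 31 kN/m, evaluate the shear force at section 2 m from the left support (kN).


R_A = w * L / 2 = 31 * 5 / 2 = 77.5 kN
V(x) = R_A - w * x = 77.5 - 31 * 2
= 15.5 kN

15.5 kN


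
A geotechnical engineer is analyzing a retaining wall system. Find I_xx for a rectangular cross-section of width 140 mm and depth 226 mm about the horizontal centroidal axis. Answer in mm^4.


I = b * h^3 / 12
= 140 * 226^3 / 12
= 140 * 11543176 / 12
= 134670386.67 mm^4

134670386.67 mm^4


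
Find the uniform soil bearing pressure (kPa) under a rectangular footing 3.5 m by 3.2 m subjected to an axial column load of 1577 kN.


A = 3.5 * 3.2 = 11.2 m^2
q = P / A = 1577 / 11.2
= 140.8036 kPa

140.8036 kPa


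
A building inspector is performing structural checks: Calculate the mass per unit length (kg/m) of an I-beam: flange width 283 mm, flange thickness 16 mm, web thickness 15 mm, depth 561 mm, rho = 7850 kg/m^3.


A_flanges = 2 * 283 * 16 = 9056 mm^2
A_web = (561 - 2 * 16) * 15 = 7935 mm^2
A_total = 9056 + 7935 = 16991 mm^2 = 0.016991 m^2
Weight = rho * A = 7850 * 0.016991 = 133.3793 kg/m

133.3793 kg/m


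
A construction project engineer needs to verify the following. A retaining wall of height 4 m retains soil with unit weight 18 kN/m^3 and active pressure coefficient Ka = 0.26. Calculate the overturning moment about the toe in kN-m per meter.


Pa = 0.5 * Ka * gamma * H^2
= 0.5 * 0.26 * 18 * 4^2
= 37.44 kN/m
Arm = H / 3 = 4 / 3 = 1.3333 m
Mo = Pa * arm = Pa * H / 3 = 37.44 * 4 / 3 = 49.92 kN-m/m

49.92 kN-m/m


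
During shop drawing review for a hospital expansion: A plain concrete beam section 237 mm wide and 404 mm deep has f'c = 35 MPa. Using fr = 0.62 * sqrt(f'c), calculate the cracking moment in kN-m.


fr = 0.62 * sqrt(35) = 0.62 * 5.9161 = 3.668 MPa
I = 237 * 404^3 / 12 = 1302300464.0 mm^4
y_t = 202.0 mm
M_cr = fr * I / y_t = 3.668 * 1302300464.0 / 202.0 N-mm
= 23.6475 kN-m

23.6475 kN-m


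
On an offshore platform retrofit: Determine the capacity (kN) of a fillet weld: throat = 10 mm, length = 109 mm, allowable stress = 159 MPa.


Strength = throat * length * allowable stress
= 10 * 109 * 159 N
= 173310 N
= 173.31 kN

173.31 kN


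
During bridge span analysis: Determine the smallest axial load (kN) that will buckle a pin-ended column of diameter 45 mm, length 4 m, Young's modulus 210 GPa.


I = pi * d^4 / 64 = 201288.96 mm^4
L = 4000.0 mm
P_cr = pi^2 * E * I / L^2
= 9.8696 * 210000.0 * 201288.96 / 4000.0^2
= 26074.68 N = 26.0747 kN

26.0747 kN


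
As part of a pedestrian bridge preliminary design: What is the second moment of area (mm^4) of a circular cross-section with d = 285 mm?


r = d / 2 = 285 / 2 = 142.5 mm
I = pi * r^4 / 4 = pi * 142.5^4 / 4
= 323854054.62 mm^4

323854054.62 mm^4


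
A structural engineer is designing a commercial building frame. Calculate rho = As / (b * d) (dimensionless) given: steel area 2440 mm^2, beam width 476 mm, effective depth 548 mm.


rho = As / (b * d)
= 2440 / (476 * 548)
= 2440 / 260848
= 0.009354 (dimensionless)

0.009354 (dimensionless)


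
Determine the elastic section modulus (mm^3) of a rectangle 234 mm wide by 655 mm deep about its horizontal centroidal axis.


S = b * h^2 / 6
= 234 * 655^2 / 6
= 234 * 429025 / 6
= 16731975.0 mm^3

16731975.0 mm^3


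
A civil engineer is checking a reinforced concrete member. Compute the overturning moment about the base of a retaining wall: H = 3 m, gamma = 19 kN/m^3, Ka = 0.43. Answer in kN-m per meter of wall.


Pa = 0.5 * Ka * gamma * H^2
= 0.5 * 0.43 * 19 * 3^2
= 36.765 kN/m
Arm = H / 3 = 3 / 3 = 1.0 m
Mo = Pa * arm = Pa * H / 3 = 36.765 * 3 / 3 = 36.765 kN-m/m

36.765 kN-m/m


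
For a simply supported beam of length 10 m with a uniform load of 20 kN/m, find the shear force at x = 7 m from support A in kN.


R_A = w * L / 2 = 20 * 10 / 2 = 100.0 kN
V(x) = R_A - w * x = 100.0 - 20 * 7
= -40.0 kN

-40.0 kN


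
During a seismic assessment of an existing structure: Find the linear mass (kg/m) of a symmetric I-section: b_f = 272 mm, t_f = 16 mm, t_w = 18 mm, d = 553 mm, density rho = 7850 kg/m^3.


A_flanges = 2 * 272 * 16 = 8704 mm^2
A_web = (553 - 2 * 16) * 18 = 9378 mm^2
A_total = 8704 + 9378 = 18082 mm^2 = 0.018082 m^2
Weight = rho * A = 7850 * 0.018082 = 141.9437 kg/m

141.9437 kg/m


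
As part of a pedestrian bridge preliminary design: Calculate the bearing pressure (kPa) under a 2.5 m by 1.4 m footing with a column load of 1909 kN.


A = 2.5 * 1.4 = 3.5 m^2
q = P / A = 1909 / 3.5
= 545.4286 kPa

545.4286 kPa


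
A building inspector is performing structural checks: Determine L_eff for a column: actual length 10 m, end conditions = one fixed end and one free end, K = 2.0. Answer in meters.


L_eff = K * L
= 2.0 * 10
= 20.0 m

20.0 m


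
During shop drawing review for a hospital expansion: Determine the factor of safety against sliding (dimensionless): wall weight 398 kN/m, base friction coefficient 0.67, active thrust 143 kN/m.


Resisting force = mu * W = 0.67 * 398 = 266.66 kN/m
FOS = Resisting / Driving = 266.66 / 143
= 1.8648 (dimensionless)

1.8648 (dimensionless)


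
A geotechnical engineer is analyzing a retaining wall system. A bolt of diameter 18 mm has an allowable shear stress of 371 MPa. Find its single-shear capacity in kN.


A = pi * d^2 / 4 = pi * 18^2 / 4 = 254.469 mm^2
V = f_v * A / 1000 = 371 * 254.469 / 1000
= 94.408 kN

94.408 kN


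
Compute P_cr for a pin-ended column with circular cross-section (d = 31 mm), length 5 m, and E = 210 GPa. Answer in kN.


I = pi * d^4 / 64 = 45333.23 mm^4
L = 5000.0 mm
P_cr = pi^2 * E * I / L^2
= 9.8696 * 210000.0 * 45333.23 / 5000.0^2
= 3758.34 N = 3.7583 kN

3.7583 kN


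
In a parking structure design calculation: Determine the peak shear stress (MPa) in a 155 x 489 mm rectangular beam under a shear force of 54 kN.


A = b * h = 155 * 489 = 75795 mm^2
V = 54 kN = 54000.0 N
tau_max = 1.5 * V / A = 1.5 * 54000.0 / 75795
= 1.0687 MPa

1.0687 MPa


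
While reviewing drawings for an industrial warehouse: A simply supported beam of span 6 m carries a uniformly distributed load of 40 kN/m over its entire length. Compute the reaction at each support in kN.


Total load = w * L = 40 * 6 = 240 kN
By symmetry, each reaction R = total / 2 = 240 / 2 = 120.0 kN

120.0 kN


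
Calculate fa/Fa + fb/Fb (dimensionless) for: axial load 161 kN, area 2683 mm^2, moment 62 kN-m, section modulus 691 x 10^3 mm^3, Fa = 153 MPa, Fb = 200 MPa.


f_a = P / A = 161000.0 / 2683 = 60.0075 MPa
f_b = M / S = 62000000.0 / 691000.0 = 89.725 MPa
Ratio = f_a / Fa + f_b / Fb
= 60.0075 / 153 + 89.725 / 200
= 0.8408 (dimensionless)

0.8408 (dimensionless)


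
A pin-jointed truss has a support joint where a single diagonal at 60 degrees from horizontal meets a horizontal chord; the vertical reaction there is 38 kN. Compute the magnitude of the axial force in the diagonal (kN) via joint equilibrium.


At the joint, only the diagonal has a vertical component, so vertical equilibrium gives:
F * sin(60) = 38
F = 38 / sin(60)
= 38 / 0.866025
= 43.88 kN

43.88 kN


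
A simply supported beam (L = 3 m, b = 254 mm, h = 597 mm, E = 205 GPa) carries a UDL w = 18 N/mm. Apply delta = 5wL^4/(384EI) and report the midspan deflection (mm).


I = 254 * 597^3 / 12 = 4503762328.5 mm^4
L = 3000.0 mm, w = 18 N/mm, E = 205000.0 MPa
delta = 5 * w * L^4 / (384 * E * I)
= 5 * 18 * 3000.0^4 / (384 * 205000.0 * 4503762328.5)
= 0.0206 mm

0.0206 mm


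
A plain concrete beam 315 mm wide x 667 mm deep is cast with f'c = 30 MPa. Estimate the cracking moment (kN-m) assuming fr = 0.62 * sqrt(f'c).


fr = 0.62 * sqrt(30) = 0.62 * 5.4772 = 3.3959 MPa
I = 315 * 667^3 / 12 = 7789450278.75 mm^4
y_t = 333.5 mm
M_cr = fr * I / y_t = 3.3959 * 7789450278.75 / 333.5 N-mm
= 79.3165 kN-m

79.3165 kN-m


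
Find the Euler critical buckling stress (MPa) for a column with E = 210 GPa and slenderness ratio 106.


sigma_cr = pi^2 * E / lambda^2
= 9.8696 * 210000.0 / 106^2
= 9.8696 * 210000.0 / 11236
= 184.4622 MPa

184.4622 MPa


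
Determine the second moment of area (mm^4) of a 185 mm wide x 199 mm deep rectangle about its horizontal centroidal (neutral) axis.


I = b * h^3 / 12
= 185 * 199^3 / 12
= 185 * 7880599 / 12
= 121492567.92 mm^4

121492567.92 mm^4


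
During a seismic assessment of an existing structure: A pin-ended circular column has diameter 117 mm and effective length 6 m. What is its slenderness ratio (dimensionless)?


Radius of gyration r = d / 4 = 117 / 4 = 29.25 mm
L_eff = 6000.0 mm
Slenderness ratio = L / r = 6000.0 / 29.25 = 205.13 (dimensionless)

205.13 (dimensionless)


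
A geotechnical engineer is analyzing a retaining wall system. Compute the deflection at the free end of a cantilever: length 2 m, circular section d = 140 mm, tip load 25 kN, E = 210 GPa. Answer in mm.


I = pi * d^4 / 64 = pi * 140^4 / 64 = 18857409.9 mm^4
L = 2000.0 mm, P = 25000.0 N, E = 210000.0 MPa
delta = P * L^3 / (3 * E * I)
= 25000.0 * 2000.0^3 / (3 * 210000.0 * 18857409.9)
= 16.8348 mm

16.8348 mm


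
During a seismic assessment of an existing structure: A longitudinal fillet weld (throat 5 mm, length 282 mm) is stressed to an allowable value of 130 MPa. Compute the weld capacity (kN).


Strength = throat * length * allowable stress
= 5 * 282 * 130 N
= 183300 N
= 183.3 kN

183.3 kN


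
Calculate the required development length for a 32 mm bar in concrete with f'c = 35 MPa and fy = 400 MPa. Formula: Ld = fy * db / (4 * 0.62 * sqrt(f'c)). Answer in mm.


Ld = (fy * db) / (4 * 0.62 * sqrt(f'c))
= (400 * 32) / (4 * 0.62 * sqrt(35))
= 12800 / 14.6719
= 872.42 mm

872.42 mm


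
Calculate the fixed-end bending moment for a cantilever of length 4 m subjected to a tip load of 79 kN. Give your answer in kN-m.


For a cantilever with a point load at the free end:
M_max = P * L = 79 * 4 = 316 kN-m

316 kN-m


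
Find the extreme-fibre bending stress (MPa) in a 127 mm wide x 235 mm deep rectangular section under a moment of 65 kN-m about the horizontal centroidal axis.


I = b * h^3 / 12 = 127 * 235^3 / 12 = 137349177.08 mm^4
y = h / 2 = 235 / 2 = 117.5 mm
M = 65 kN-m = 65000000.0 N-mm
sigma = M * y / I = 65000000.0 * 117.5 / 137349177.08
= 55.61 MPa

55.61 MPa


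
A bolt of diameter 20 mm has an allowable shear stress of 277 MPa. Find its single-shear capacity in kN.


A = pi * d^2 / 4 = pi * 20^2 / 4 = 314.1593 mm^2
V = f_v * A / 1000 = 277 * 314.1593 / 1000
= 87.0221 kN

87.0221 kN


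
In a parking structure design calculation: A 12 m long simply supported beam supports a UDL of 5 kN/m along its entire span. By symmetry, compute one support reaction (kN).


Total load = w * L = 5 * 12 = 60 kN
By symmetry, each reaction R = total / 2 = 60 / 2 = 30.0 kN

30.0 kN


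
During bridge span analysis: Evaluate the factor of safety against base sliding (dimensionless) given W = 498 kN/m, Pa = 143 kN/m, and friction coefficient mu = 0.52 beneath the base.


Resisting force = mu * W = 0.52 * 498 = 258.96 kN/m
FOS = Resisting / Driving = 258.96 / 143
= 1.8109 (dimensionless)

1.8109 (dimensionless)


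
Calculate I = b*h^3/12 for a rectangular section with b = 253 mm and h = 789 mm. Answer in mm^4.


I = b * h^3 / 12
= 253 * 789^3 / 12
= 253 * 491169069 / 12
= 10355481204.75 mm^4

10355481204.75 mm^4


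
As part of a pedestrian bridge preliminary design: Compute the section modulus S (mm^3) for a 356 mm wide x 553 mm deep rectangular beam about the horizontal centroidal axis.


S = b * h^2 / 6
= 356 * 553^2 / 6
= 356 * 305809 / 6
= 18144667.33 mm^3

18144667.33 mm^3


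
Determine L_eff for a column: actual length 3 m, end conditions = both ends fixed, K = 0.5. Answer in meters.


L_eff = K * L
= 0.5 * 3
= 1.5 m

1.5 m


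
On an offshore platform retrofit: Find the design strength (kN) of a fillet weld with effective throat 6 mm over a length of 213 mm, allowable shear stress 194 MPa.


Strength = throat * length * allowable stress
= 6 * 213 * 194 N
= 247932 N
= 247.93 kN

247.93 kN


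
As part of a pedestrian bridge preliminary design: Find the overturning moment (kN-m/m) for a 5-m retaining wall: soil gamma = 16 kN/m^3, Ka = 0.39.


Pa = 0.5 * Ka * gamma * H^2
= 0.5 * 0.39 * 16 * 5^2
= 78.0 kN/m
Arm = H / 3 = 5 / 3 = 1.6667 m
Mo = Pa * arm = Pa * H / 3 = 78.0 * 5 / 3 = 130.0 kN-m/m

130.0 kN-m/m


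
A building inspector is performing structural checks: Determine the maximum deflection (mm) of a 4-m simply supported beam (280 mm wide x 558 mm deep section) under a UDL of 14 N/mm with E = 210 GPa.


I = 280 * 558^3 / 12 = 4053959280.0 mm^4
L = 4000.0 mm, w = 14 N/mm, E = 210000.0 MPa
delta = 5 * w * L^4 / (384 * E * I)
= 5 * 14 * 4000.0^4 / (384 * 210000.0 * 4053959280.0)
= 0.0548 mm

0.0548 mm


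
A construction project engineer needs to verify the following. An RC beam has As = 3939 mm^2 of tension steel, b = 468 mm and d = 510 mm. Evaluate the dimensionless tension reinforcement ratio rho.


rho = As / (b * d)
= 3939 / (468 * 510)
= 3939 / 238680
= 0.016503 (dimensionless)

0.016503 (dimensionless)


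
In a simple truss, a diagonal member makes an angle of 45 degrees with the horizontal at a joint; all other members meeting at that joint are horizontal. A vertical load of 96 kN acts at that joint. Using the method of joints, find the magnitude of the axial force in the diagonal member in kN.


At the joint, only the diagonal has a vertical component, so vertical equilibrium gives:
F * sin(45) = 96
F = 96 / sin(45)
= 96 / 0.707107
= 135.76 kN

135.76 kN


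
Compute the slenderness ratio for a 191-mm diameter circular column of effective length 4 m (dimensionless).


Radius of gyration r = d / 4 = 191 / 4 = 47.75 mm
L_eff = 4000.0 mm
Slenderness ratio = L / r = 4000.0 / 47.75 = 83.77 (dimensionless)

83.77 (dimensionless)


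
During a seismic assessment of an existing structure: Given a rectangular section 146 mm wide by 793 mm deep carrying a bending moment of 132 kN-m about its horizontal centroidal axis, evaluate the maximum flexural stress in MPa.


I = b * h^3 / 12 = 146 * 793^3 / 12 = 6067239960.17 mm^4
y = h / 2 = 793 / 2 = 396.5 mm
M = 132 kN-m = 132000000.0 N-mm
sigma = M * y / I = 132000000.0 * 396.5 / 6067239960.17
= 8.63 MPa

8.63 MPa


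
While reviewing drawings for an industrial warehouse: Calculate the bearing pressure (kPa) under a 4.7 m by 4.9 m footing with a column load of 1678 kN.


A = 4.7 * 4.9 = 23.03 m^2
q = P / A = 1678 / 23.03
= 72.8615 kPa

72.8615 kPa


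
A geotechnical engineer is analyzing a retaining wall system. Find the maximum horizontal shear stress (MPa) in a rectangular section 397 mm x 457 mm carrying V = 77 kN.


A = b * h = 397 * 457 = 181429 mm^2
V = 77 kN = 77000.0 N
tau_max = 1.5 * V / A = 1.5 * 77000.0 / 181429
= 0.6366 MPa

0.6366 MPa


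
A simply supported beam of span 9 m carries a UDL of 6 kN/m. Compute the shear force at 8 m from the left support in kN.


R_A = w * L / 2 = 6 * 9 / 2 = 27.0 kN
V(x) = R_A - w * x = 27.0 - 6 * 8
= -21.0 kN

-21.0 kN


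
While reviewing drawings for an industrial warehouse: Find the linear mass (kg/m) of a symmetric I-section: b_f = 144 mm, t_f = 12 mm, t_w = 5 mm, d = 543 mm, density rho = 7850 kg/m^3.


A_flanges = 2 * 144 * 12 = 3456 mm^2
A_web = (543 - 2 * 12) * 5 = 2595 mm^2
A_total = 3456 + 2595 = 6051 mm^2 = 0.006051 m^2
Weight = rho * A = 7850 * 0.006051 = 47.5003 kg/m

47.5003 kg/m


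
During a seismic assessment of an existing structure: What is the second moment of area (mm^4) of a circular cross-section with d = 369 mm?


r = d / 2 = 369 / 2 = 184.5 mm
I = pi * r^4 / 4 = pi * 184.5^4 / 4
= 910071184.05 mm^4

910071184.05 mm^4


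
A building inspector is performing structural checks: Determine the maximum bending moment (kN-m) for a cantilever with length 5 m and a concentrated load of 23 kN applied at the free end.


For a cantilever with a point load at the free end:
M_max = P * L = 23 * 5 = 115 kN-m

115 kN-m


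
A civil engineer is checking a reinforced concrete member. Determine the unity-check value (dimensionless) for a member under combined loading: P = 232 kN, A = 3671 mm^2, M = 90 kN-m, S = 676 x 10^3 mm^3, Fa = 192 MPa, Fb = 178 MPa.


f_a = P / A = 232000.0 / 3671 = 63.198 MPa
f_b = M / S = 90000000.0 / 676000.0 = 133.1361 MPa
Ratio = f_a / Fa + f_b / Fb
= 63.198 / 192 + 133.1361 / 178
= 1.0771 (dimensionless)

1.0771 (dimensionless)


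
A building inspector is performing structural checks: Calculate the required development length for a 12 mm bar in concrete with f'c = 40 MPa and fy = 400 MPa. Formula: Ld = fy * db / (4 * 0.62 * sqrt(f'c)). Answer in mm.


Ld = (fy * db) / (4 * 0.62 * sqrt(f'c))
= (400 * 12) / (4 * 0.62 * sqrt(40))
= 4800 / 15.6849
= 306.03 mm

306.03 mm


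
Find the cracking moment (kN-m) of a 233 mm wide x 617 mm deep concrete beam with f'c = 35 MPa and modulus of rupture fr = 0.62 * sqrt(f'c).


fr = 0.62 * sqrt(35) = 0.62 * 5.9161 = 3.668 MPa
I = 233 * 617^3 / 12 = 4560685944.08 mm^4
y_t = 308.5 mm
M_cr = fr * I / y_t = 3.668 * 4560685944.08 / 308.5 N-mm
= 54.2251 kN-m

54.2251 kN-m


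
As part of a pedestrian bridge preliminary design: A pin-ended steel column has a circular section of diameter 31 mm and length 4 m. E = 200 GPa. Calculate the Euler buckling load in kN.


I = pi * d^4 / 64 = 45333.23 mm^4
L = 4000.0 mm
P_cr = pi^2 * E * I / L^2
= 9.8696 * 200000.0 * 45333.23 / 4000.0^2
= 5592.76 N = 5.5928 kN

5.5928 kN


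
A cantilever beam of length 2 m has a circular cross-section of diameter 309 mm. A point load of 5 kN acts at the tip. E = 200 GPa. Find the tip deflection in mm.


I = pi * d^4 / 64 = pi * 309^4 / 64 = 447511104.58 mm^4
L = 2000.0 mm, P = 5000.0 N, E = 200000.0 MPa
delta = P * L^3 / (3 * E * I)
= 5000.0 * 2000.0^3 / (3 * 200000.0 * 447511104.58)
= 0.149 mm

0.149 mm


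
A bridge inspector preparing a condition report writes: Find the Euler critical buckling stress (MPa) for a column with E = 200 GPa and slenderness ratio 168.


sigma_cr = pi^2 * E / lambda^2
= 9.8696 * 200000.0 / 168^2
= 9.8696 * 200000.0 / 28224
= 69.9377 MPa

69.9377 MPa


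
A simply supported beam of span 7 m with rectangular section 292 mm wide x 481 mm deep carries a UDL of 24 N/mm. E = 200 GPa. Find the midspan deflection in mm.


I = 292 * 481^3 / 12 = 2707926264.33 mm^4
L = 7000.0 mm, w = 24 N/mm, E = 200000.0 MPa
delta = 5 * w * L^4 / (384 * E * I)
= 5 * 24 * 7000.0^4 / (384 * 200000.0 * 2707926264.33)
= 1.3854 mm

1.3854 mm


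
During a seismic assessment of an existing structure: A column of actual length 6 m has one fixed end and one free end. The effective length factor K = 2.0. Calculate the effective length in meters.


L_eff = K * L
= 2.0 * 6
= 12.0 m

12.0 m


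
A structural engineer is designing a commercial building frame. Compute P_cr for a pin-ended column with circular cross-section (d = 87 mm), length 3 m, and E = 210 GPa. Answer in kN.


I = pi * d^4 / 64 = 2812204.57 mm^4
L = 3000.0 mm
P_cr = pi^2 * E * I / L^2
= 9.8696 * 210000.0 * 2812204.57 / 3000.0^2
= 647624.75 N = 647.6248 kN

647.6248 kN


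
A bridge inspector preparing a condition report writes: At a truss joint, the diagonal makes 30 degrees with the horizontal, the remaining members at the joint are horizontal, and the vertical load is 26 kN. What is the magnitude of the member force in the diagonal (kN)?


At the joint, only the diagonal has a vertical component, so vertical equilibrium gives:
F * sin(30) = 26
F = 26 / sin(30)
= 26 / 0.5
= 52.0 kN

52.0 kN


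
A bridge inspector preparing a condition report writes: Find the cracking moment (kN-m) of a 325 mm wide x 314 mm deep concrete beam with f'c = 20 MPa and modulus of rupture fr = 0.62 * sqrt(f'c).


fr = 0.62 * sqrt(20) = 0.62 * 4.4721 = 2.7727 MPa
I = 325 * 314^3 / 12 = 838476816.67 mm^4
y_t = 157.0 mm
M_cr = fr * I / y_t = 2.7727 * 838476816.67 / 157.0 N-mm
= 14.8081 kN-m

14.8081 kN-m


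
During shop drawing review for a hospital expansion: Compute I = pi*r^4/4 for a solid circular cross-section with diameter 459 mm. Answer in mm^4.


r = d / 2 = 459 / 2 = 229.5 mm
I = pi * r^4 / 4 = pi * 229.5^4 / 4
= 2178816426.6 mm^4

2178816426.6 mm^4


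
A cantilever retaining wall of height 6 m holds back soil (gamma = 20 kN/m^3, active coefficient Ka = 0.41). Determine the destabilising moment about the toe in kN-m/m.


Pa = 0.5 * Ka * gamma * H^2
= 0.5 * 0.41 * 20 * 6^2
= 147.6 kN/m
Arm = H / 3 = 6 / 3 = 2.0 m
Mo = Pa * arm = Pa * H / 3 = 147.6 * 6 / 3 = 295.2 kN-m/m

295.2 kN-m/m


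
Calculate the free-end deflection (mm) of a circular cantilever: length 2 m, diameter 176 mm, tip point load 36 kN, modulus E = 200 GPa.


I = pi * d^4 / 64 = pi * 176^4 / 64 = 47099963.43 mm^4
L = 2000.0 mm, P = 36000.0 N, E = 200000.0 MPa
delta = P * L^3 / (3 * E * I)
= 36000.0 * 2000.0^3 / (3 * 200000.0 * 47099963.43)
= 10.1911 mm

10.1911 mm


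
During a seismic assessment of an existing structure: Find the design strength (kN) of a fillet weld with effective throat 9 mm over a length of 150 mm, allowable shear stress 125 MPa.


Strength = throat * length * allowable stress
= 9 * 150 * 125 N
= 168750 N
= 168.75 kN

168.75 kN


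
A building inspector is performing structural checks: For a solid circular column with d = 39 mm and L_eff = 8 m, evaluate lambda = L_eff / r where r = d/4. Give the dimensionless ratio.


Radius of gyration r = d / 4 = 39 / 4 = 9.75 mm
L_eff = 8000.0 mm
Slenderness ratio = L / r = 8000.0 / 9.75 = 820.51 (dimensionless)

820.51 (dimensionless)


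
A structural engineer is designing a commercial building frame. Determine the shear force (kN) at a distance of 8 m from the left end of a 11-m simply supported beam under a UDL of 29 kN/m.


R_A = w * L / 2 = 29 * 11 / 2 = 159.5 kN
V(x) = R_A - w * x = 159.5 - 29 * 8
= -72.5 kN

-72.5 kN


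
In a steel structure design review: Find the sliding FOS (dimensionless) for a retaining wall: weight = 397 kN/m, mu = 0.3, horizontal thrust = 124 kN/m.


Resisting force = mu * W = 0.3 * 397 = 119.1 kN/m
FOS = Resisting / Driving = 119.1 / 124
= 0.9605 (dimensionless)

0.9605 (dimensionless)


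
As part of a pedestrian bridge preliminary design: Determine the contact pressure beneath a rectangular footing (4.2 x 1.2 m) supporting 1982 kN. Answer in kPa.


A = 4.2 * 1.2 = 5.04 m^2
q = P / A = 1982 / 5.04
= 393.254 kPa

393.254 kPa


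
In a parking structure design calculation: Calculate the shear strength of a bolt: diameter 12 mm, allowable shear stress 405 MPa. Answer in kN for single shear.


A = pi * d^2 / 4 = pi * 12^2 / 4 = 113.0973 mm^2
V = f_v * A / 1000 = 405 * 113.0973 / 1000
= 45.8044 kN

45.8044 kN


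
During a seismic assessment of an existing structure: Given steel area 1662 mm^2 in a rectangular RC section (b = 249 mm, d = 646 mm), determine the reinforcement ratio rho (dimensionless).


rho = As / (b * d)
= 1662 / (249 * 646)
= 1662 / 160854
= 0.010332 (dimensionless)

0.010332 (dimensionless)


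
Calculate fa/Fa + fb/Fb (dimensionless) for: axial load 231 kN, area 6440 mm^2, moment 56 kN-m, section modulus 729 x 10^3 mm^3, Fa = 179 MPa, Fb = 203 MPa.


f_a = P / A = 231000.0 / 6440 = 35.8696 MPa
f_b = M / S = 56000000.0 / 729000.0 = 76.8176 MPa
Ratio = f_a / Fa + f_b / Fb
= 35.8696 / 179 + 76.8176 / 203
= 0.5788 (dimensionless)

0.5788 (dimensionless)


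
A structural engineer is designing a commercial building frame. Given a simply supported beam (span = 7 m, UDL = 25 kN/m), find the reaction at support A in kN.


Total load = w * L = 25 * 7 = 175 kN
By symmetry, each reaction R = total / 2 = 175 / 2 = 87.5 kN

87.5 kN


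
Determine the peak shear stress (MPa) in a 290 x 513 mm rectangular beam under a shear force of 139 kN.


A = b * h = 290 * 513 = 148770 mm^2
V = 139 kN = 139000.0 N
tau_max = 1.5 * V / A = 1.5 * 139000.0 / 148770
= 1.4015 MPa

1.4015 MPa


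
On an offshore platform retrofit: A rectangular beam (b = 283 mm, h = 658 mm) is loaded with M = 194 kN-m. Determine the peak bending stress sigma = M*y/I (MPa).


I = b * h^3 / 12 = 283 * 658^3 / 12 = 6718663191.33 mm^4
y = h / 2 = 658 / 2 = 329.0 mm
M = 194 kN-m = 194000000.0 N-mm
sigma = M * y / I = 194000000.0 * 329.0 / 6718663191.33
= 9.5 MPa

9.5 MPa


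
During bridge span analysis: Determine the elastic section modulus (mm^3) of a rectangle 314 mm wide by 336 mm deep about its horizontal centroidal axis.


S = b * h^2 / 6
= 314 * 336^2 / 6
= 314 * 112896 / 6
= 5908224.0 mm^3

5908224.0 mm^3


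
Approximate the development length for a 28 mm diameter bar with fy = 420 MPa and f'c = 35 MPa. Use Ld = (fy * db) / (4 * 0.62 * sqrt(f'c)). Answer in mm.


Ld = (fy * db) / (4 * 0.62 * sqrt(f'c))
= (420 * 28) / (4 * 0.62 * sqrt(35))
= 11760 / 14.6719
= 801.53 mm

801.53 mm


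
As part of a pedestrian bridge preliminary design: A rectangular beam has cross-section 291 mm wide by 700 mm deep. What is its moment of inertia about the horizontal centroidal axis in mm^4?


I = b * h^3 / 12
= 291 * 700^3 / 12
= 291 * 343000000 / 12
= 8317750000.0 mm^4

8317750000.0 mm^4


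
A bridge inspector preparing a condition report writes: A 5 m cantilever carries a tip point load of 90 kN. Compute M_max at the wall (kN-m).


For a cantilever with a point load at the free end:
M_max = P * L = 90 * 5 = 450 kN-m

450 kN-m


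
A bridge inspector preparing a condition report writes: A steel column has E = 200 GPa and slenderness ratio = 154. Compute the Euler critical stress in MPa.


sigma_cr = pi^2 * E / lambda^2
= 9.8696 * 200000.0 / 154^2
= 9.8696 * 200000.0 / 23716
= 83.2316 MPa

83.2316 MPa


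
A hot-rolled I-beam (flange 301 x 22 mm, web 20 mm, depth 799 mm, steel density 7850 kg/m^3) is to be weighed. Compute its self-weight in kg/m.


A_flanges = 2 * 301 * 22 = 13244 mm^2
A_web = (799 - 2 * 22) * 20 = 15100 mm^2
A_total = 13244 + 15100 = 28344 mm^2 = 0.028344 m^2
Weight = rho * A = 7850 * 0.028344 = 222.5004 kg/m

222.5004 kg/m


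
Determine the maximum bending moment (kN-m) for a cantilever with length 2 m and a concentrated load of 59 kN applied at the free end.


For a cantilever with a point load at the free end:
M_max = P * L = 59 * 2 = 118 kN-m

118 kN-m


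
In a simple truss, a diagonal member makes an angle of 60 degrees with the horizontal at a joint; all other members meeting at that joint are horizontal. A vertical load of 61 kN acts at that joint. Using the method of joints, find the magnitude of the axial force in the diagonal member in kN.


At the joint, only the diagonal has a vertical component, so vertical equilibrium gives:
F * sin(60) = 61
F = 61 / sin(60)
= 61 / 0.866025
= 70.44 kN

70.44 kN


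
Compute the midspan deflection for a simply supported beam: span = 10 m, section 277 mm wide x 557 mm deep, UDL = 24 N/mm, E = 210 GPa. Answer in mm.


I = 277 * 557^3 / 12 = 3989000663.42 mm^4
L = 10000.0 mm, w = 24 N/mm, E = 210000.0 MPa
delta = 5 * w * L^4 / (384 * E * I)
= 5 * 24 * 10000.0^4 / (384 * 210000.0 * 3989000663.42)
= 3.7305 mm

3.7305 mm
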